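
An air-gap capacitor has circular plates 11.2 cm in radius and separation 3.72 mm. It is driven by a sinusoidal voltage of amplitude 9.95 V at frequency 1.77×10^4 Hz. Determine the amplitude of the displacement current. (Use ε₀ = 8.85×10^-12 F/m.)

(dE/dt)_max = V₀ω/d = 2.974×10^8 V/(m·s); ω = 2πf = 1.112×10^5 rad/s.
I_d,max = ε₀ A (dE/dt)_max = (8.85×10^-12)(0.03941)(2.974×10^8) = 1.04×10^-4 A.

1.04×10^-4 A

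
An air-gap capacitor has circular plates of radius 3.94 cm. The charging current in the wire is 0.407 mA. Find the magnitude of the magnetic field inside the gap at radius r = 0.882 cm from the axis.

4.62×10^-10 T

Between the plates the displacement current equals the wire current: I_d = 0.407 mA = 4.07×10^-4 A.
For r < R the Ampère–Maxwell law gives B(2πr) = μ₀ I_d (r²/R²), so B = μ₀ I_d r/(2πR²) = (4π×10^-7)(4.07×10^-4)(8.82×10^-3)/(2π·0.0394²) = 4.62×10^-10 T.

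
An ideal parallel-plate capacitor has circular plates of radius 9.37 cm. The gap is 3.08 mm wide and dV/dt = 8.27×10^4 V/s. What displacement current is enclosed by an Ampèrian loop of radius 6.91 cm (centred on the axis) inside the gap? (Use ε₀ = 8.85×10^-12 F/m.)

With E = V/d, dE/dt = 2.685×10^7 V/(m·s) and πR² = 0.02758 m², giving I_d = ε₀ πR² dE/dt = 6.554×10^-6 A.
Through an area πr² the displacement current is I_d·(πr²/πR²) = I_d (r/R)² = 3.56×10^-6 A.

3.56×10^-6 A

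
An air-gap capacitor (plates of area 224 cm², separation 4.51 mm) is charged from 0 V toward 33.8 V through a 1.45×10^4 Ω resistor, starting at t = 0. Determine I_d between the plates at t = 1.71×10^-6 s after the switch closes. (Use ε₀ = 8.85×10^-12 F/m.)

C = ε₀A/d = (8.85×10^-12)(0.0224)/(4.51×10^-3) = 4.396×10^-11 F and τ = RC = 6.374×10^-7 s. I_d in the gap equals the RC charging current.
I_d(t) = (V₀/R) e^(−t/τ) = 2.331×10^-3 · e^(−2.683) = 1.59×10^-4 A.

1.59×10^-4 A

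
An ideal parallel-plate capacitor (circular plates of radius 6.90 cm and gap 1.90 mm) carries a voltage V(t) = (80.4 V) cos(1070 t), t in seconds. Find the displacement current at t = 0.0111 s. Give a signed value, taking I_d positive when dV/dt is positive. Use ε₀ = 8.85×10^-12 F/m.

C = ε₀A/d = (8.85×10^-12)(0.01496)/(1.90×10^-3) = 6.968×10^-11 F. dV/dt = V₀ω·−sin(ωt); at ωt = 11.877 rad this factor is 0.6361.
I_d = C dV/dt = (6.968×10^-11)(80.4)(1070)(0.6361) = 3.81×10^-6 A.

3.81×10^-6 A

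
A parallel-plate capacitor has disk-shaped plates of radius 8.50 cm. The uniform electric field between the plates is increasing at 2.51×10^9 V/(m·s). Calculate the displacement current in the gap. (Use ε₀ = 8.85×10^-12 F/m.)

With a uniform field, Φ_E = EA, so I_d = ε₀ A dE/dt = 5.04×10^-4 A.

5.04×10^-4 A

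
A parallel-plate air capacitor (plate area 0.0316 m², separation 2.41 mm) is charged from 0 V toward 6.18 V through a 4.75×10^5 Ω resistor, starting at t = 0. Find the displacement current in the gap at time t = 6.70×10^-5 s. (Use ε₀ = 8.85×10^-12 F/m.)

With C = ε₀A/d = (8.85×10^-12)(0.0316)/(2.41×10^-3) = 1.160×10^-10 F, the time constant is τ = RC = 5.510×10^-5 s, so t/τ = 1.216 and e^(−t/τ) = 0.2964.
I_d = I_cond = (V₀/R) e^(−t/τ) = (1.301×10^-5)(0.2964) = 3.86×10^-6 A.

3.86×10^-6 A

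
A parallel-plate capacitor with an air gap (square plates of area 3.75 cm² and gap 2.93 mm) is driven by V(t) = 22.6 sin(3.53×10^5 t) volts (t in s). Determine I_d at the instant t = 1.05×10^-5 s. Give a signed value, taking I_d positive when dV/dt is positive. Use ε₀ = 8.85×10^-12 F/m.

dV/dt = (22.6)(3.53×10^5)·cos(3.7065) = -6.738×10^6 V/s.
I_d = C dV/dt with C = ε₀A/d = (8.85×10^-12)(3.75×10^-4)/(2.93×10^-3) = 1.133×10^-12 F, so I_d = (1.133×10^-12)(-6.738×10^6) = -7.63×10^-6 A.

-7.63×10^-6 A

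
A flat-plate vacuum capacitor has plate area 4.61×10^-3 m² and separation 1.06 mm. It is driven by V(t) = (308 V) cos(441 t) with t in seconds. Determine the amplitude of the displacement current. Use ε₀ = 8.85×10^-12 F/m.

(dE/dt)_max = V₀ω/d = 1.281×10^8 V/(m·s); ω = 441 rad/s.
I_d,max = ε₀ A (dE/dt)_max = (8.85×10^-12)(4.61×10^-3)(1.281×10^8) = 5.23×10^-6 A.

5.23×10^-6 A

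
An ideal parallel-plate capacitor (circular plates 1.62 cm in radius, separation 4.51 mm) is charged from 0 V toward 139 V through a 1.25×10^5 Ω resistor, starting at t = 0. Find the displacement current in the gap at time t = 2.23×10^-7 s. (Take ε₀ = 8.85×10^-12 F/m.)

3.69×10^-4 A

C = ε₀A/d = (8.85×10^-12)(8.245×10^-4)/(4.51×10^-3) = 1.618×10^-12 F and τ = RC = 2.023×10^-7 s. I_d in the gap equals the RC charging current.
I_d(t) = (V₀/R) e^(−t/τ) = 1.112×10^-3 · e^(−1.102) = 3.69×10^-4 A.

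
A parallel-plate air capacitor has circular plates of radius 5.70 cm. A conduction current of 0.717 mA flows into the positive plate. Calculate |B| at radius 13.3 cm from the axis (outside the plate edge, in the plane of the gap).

1.08×10^-9 T

By continuity the displacement current in the gap matches the conduction current: I_d = 7.17×10^-4 A.
Outside the plates the loop encloses all of I_d, so B·2πr = μ₀ I_d and B = 1.08×10^-9 T.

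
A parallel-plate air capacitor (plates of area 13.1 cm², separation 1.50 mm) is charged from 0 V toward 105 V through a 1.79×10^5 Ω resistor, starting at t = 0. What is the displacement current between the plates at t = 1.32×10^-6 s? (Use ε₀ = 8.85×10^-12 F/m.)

2.26×10^-4 A

C = ε₀A/d = (8.85×10^-12)(1.31×10^-3)/(1.50×10^-3) = 7.729×10^-12 F and τ = RC = 1.383×10^-6 s. I_d in the gap equals the RC charging current.
I_d(t) = (V₀/R) e^(−t/τ) = 5.866×10^-4 · e^(−0.9544) = 2.26×10^-4 A.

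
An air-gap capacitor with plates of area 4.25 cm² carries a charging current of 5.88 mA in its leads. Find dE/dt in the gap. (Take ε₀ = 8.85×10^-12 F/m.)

Charge continuity gives I_d = I = 5.88×10^-3 A between the plates.
Inverting I_d = ε₀ A dE/dt gives dE/dt = 5.88×10^-3 / (8.85×10^-12 · 4.25×10^-4) = 1.56×10^12 V/(m·s).

1.56×10^12 V/(m·s)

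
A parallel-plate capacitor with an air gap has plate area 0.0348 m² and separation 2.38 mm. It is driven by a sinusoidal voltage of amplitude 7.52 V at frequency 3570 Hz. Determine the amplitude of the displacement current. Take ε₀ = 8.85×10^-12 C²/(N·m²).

2.18×10^-5 A

(dE/dt)_max = V₀ω/d = 7.087×10^7 V/(m·s); ω = 2πf = 2.243×10^4 rad/s.
I_d,max = ε₀ A (dE/dt)_max = (8.85×10^-12)(0.0348)(7.087×10^7) = 2.18×10^-5 A.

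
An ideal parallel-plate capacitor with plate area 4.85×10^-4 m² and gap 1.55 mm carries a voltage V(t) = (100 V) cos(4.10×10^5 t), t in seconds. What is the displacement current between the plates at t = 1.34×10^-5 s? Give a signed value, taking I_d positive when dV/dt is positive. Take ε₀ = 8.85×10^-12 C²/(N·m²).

C = ε₀A/d = (8.85×10^-12)(4.85×10^-4)/(1.55×10^-3) = 2.769×10^-12 F. dV/dt = V₀ω·−sin(ωt); at ωt = 5.494 rad this factor is 0.7098.
I_d = C dV/dt = (2.769×10^-12)(100)(4.10×10^5)(0.7098) = 8.06×10^-5 A.

8.06×10^-5 A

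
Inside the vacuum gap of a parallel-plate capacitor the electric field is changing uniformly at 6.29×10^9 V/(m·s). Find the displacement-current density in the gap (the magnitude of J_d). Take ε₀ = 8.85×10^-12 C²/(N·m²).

J_d = ε₀ dE/dt = (8.85×10^-12)(6.29×10^9) = 0.0557 A/m².

0.0557 A/m²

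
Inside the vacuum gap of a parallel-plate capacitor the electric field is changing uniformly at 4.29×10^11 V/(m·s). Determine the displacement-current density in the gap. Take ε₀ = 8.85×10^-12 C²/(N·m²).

J_d = ε₀ dE/dt = (8.85×10^-12)(4.29×10^11) = 3.80 A/m².

3.80 A/m²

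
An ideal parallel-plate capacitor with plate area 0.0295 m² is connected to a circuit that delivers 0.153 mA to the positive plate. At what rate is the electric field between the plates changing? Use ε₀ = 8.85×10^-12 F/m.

By continuity, I_d in the gap equals the 0.153 mA flowing in the wire.
Since I_d = ε₀ A dE/dt, dE/dt = I_d/(ε₀A) = (1.53×10^-4)/((8.85×10^-12)(0.0295)) = 5.86×10^8 V/(m·s).

5.86×10^8 V/(m·s)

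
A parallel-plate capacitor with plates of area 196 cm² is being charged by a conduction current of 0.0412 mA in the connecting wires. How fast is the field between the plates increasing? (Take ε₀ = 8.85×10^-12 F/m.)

By continuity, I_d in the gap equals the 0.0412 mA flowing in the wire.
Inverting I_d = ε₀ A dE/dt gives dE/dt = 4.12×10^-5 / (8.85×10^-12 · 0.0196) = 2.38×10^8 V/(m·s).

2.38×10^8 V/(m·s)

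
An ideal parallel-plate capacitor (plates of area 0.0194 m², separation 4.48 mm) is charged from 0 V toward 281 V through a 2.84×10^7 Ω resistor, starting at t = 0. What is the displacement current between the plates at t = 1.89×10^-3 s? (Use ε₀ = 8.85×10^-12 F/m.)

1.74×10^-6 A

With C = ε₀A/d = (8.85×10^-12)(0.0194)/(4.48×10^-3) = 3.832×10^-11 F, the time constant is τ = RC = 1.088×10^-3 s, so t/τ = 1.737 and e^(−t/τ) = 0.1760.
I_d = I_cond = (V₀/R) e^(−t/τ) = (9.894×10^-6)(0.1760) = 1.74×10^-6 A.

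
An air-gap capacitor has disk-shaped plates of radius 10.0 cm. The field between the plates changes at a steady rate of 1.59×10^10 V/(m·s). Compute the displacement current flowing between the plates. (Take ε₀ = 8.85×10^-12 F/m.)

With a uniform field, Φ_E = EA, so I_d = ε₀ A dE/dt = 4.42×10^-3 A.

4.42×10^-3 A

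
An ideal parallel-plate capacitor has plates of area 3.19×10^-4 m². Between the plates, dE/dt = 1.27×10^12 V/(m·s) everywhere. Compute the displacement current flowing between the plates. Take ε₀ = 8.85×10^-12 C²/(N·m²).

3.59×10^-3 A

The displacement current is ε₀ times dΦ_E/dt = ε₀ A dE/dt = (8.85×10^-12)(3.19×10^-4)(1.27×10^12) = 3.59×10^-3 A.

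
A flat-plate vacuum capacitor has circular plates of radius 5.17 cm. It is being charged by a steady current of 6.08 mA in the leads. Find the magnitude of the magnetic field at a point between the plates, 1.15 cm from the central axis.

By continuity the displacement current in the gap matches the conduction current: I_d = 6.08×10^-3 A.
∮B·dl = μ₀ I_d,enc with I_d,enc = I_d r²/R² = 3.008×10^-4 A; so B = μ₀ I_d,enc/(2πr) = 5.23×10^-9 T.

5.23×10^-9 T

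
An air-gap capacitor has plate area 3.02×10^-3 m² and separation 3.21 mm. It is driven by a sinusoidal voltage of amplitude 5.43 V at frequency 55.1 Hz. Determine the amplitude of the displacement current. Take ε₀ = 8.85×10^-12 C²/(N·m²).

1.57×10^-8 A

(dE/dt)_max = V₀ω/d = 5.856×10^5 V/(m·s); ω = 2πf = 346.2 rad/s.
I_d,max = ε₀ A (dE/dt)_max = (8.85×10^-12)(3.02×10^-3)(5.856×10^5) = 1.57×10^-8 A.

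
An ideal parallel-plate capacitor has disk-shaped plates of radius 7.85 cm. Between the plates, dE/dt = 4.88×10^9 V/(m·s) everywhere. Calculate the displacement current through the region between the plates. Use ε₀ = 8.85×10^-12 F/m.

With a uniform field, Φ_E = EA, so I_d = ε₀ A dE/dt = 8.36×10^-4 A.

8.36×10^-4 A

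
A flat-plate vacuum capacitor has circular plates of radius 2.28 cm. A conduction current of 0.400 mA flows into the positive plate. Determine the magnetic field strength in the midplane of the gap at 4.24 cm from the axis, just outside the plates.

By continuity the displacement current in the gap matches the conduction current: I_d = 4.00×10^-4 A.
For r ≥ R the full I_d is enclosed: B = μ₀ I_d/(2πr) = (4π×10^-7)(4.00×10^-4)/(2π·0.0424) = 1.89×10^-9 T.

1.89×10^-9 T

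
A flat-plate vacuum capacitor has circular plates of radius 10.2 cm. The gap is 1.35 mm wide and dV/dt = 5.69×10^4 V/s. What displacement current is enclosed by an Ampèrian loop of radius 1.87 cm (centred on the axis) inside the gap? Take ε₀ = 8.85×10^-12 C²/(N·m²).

dE/dt = (dV/dt)/d = 4.215×10^7 V/(m·s); I_d = ε₀(πR²)(dE/dt) = (8.85×10^-12)(0.03269)(4.215×10^7) = 1.219×10^-5 A.
The field is uniform, so I_d,enc = I_d (r/R)² = (1.219×10^-5)(1.87/10.2)² = 4.10×10^-7 A.

4.10×10^-7 A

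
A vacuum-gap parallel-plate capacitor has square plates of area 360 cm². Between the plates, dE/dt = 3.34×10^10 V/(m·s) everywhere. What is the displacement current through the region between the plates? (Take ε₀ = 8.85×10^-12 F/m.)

0.0106 A

With a uniform field, Φ_E = EA, so I_d = ε₀ A dE/dt = 0.0106 A.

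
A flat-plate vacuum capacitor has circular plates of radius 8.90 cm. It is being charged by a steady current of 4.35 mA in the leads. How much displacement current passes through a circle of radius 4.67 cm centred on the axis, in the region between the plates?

By continuity the displacement current in the gap matches the conduction current: I_d = 4.35×10^-3 A.
Through an area πr² the displacement current is I_d·(πr²/πR²) = I_d (r/R)² = 1.20×10^-3 A.

1.20×10^-3 A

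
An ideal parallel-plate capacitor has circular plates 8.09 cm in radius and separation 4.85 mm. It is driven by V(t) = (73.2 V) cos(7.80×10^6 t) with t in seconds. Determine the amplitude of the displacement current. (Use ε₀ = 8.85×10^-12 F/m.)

0.0214 A

The displacement current equals the conduction current C dV/dt, which peaks at C V₀ ω.
With C = ε₀A/d = (8.85×10^-12)(0.02056)/(4.85×10^-3) = 3.752×10^-11 F and ω = 7.80×10^6 rad/s, I_d,max = (3.752×10^-11)(73.2)(7.80×10^6) = 0.0214 A.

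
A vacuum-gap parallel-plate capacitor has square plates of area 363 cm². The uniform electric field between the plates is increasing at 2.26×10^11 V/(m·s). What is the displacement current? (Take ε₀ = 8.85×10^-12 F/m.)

The displacement current is ε₀ times dΦ_E/dt = ε₀ A dE/dt = (8.85×10^-12)(0.0363)(2.26×10^11) = 0.0726 A.

0.0726 A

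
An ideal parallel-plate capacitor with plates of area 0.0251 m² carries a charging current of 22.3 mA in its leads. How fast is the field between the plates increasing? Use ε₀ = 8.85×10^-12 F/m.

The displacement current between the plates equals the conduction current, I_d = 22.3 mA.
Then dE/dt = I_d/(ε₀A) = 1.00×10^11 V/(m·s).

1.00×10^11 V/(m·s)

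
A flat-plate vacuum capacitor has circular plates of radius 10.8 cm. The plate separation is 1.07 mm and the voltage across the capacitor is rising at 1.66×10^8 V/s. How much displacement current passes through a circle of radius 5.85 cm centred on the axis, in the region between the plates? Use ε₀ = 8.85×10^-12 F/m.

0.0148 A

I_d = C dV/dt with C = ε₀πR²/d = 3.031×10^-10 F, so I_d = (3.031×10^-10)(1.66×10^8) = 0.05031 A.
Through an area πr² the displacement current is I_d·(πr²/πR²) = I_d (r/R)² = 0.0148 A.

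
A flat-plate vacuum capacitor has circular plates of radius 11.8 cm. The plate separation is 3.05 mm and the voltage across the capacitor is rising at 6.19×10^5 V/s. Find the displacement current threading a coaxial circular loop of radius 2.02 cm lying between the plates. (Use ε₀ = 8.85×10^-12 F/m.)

2.30×10^-6 A

With E = V/d, dE/dt = 2.030×10^8 V/(m·s) and πR² = 0.04374 m², giving I_d = ε₀ πR² dE/dt = 7.858×10^-5 A.
Through an area πr² the displacement current is I_d·(πr²/πR²) = I_d (r/R)² = 2.30×10^-6 A.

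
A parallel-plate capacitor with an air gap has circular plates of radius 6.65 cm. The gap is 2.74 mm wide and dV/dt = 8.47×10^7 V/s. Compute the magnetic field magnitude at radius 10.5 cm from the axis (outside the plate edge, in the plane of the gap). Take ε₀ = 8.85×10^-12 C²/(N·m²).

7.24×10^-9 T

dE/dt = (dV/dt)/d = 3.091×10^10 V/(m·s); I_d = ε₀(πR²)(dE/dt) = (8.85×10^-12)(0.01389)(3.091×10^10) = 3.800×10^-3 A.
For r ≥ R the full I_d is enclosed: B = μ₀ I_d/(2πr) = (4π×10^-7)(3.800×10^-3)/(2π·0.105) = 7.24×10^-9 T.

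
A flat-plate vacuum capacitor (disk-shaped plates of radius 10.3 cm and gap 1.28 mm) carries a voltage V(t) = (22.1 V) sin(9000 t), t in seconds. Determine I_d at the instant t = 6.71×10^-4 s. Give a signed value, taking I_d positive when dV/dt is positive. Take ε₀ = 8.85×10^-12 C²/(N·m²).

C = ε₀A/d = (8.85×10^-12)(0.03333)/(1.28×10^-3) = 2.304×10^-10 F. dV/dt = V₀ω·cos(ωt); at ωt = 6.039 rad this factor is 0.9703.
I_d = C dV/dt = (2.304×10^-10)(22.1)(9000)(0.9703) = 4.45×10^-5 A.

4.45×10^-5 A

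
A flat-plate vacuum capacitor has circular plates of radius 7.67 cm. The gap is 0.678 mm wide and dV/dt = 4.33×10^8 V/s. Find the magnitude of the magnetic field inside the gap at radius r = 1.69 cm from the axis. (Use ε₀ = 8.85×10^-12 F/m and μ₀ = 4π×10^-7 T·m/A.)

6.00×10^-8 T

I_d = C dV/dt with C = ε₀πR²/d = 2.412×10^-10 F, so I_d = (2.412×10^-10)(4.33×10^8) = 0.1044 A.
∮B·dl = μ₀ I_d,enc with I_d,enc = I_d r²/R² = 5.069×10^-3 A; so B = μ₀ I_d,enc/(2πr) = 6.00×10^-8 T.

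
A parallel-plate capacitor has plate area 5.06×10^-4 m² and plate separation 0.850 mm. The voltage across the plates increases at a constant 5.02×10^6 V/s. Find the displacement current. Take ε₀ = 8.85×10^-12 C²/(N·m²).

The field between the plates is E = V/d, so dE/dt = (5.02×10^6)/(8.50×10^-4 m) = 5.906×10^9 V/(m·s).
I_d = ε₀ A (dE/dt) = (8.85×10^-12)(5.06×10^-4)(5.906×10^9) = 2.64×10^-5 A.

2.64×10^-5 A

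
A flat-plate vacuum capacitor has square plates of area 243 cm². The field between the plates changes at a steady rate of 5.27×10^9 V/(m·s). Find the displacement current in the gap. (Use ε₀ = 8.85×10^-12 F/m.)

The displacement current is ε₀ times dΦ_E/dt = ε₀ A dE/dt = (8.85×10^-12)(0.0243)(5.27×10^9) = 1.13×10^-3 A.

1.13×10^-3 A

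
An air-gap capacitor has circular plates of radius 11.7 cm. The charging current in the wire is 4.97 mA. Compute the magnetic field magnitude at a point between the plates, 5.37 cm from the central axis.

3.90×10^-9 T

By continuity the displacement current in the gap matches the conduction current: I_d = 4.97×10^-3 A.
An Ampèrian loop of radius r encloses a fraction (r/R)² of I_d. Then B·2πr = μ₀ I_d (r/R)², giving B = μ₀ I_d r/(2πR²) = 3.90×10^-9 T.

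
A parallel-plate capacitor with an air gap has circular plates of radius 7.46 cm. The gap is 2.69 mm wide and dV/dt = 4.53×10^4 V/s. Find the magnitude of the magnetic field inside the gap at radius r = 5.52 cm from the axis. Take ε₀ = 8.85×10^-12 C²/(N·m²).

dE/dt = (dV/dt)/d = 1.684×10^7 V/(m·s); I_d = ε₀(πR²)(dE/dt) = (8.85×10^-12)(0.01748)(1.684×10^7) = 2.605×10^-6 A.
∮B·dl = μ₀ I_d,enc with I_d,enc = I_d r²/R² = 1.426×10^-6 A; so B = μ₀ I_d,enc/(2πr) = 5.17×10^-12 T.

5.17×10^-12 T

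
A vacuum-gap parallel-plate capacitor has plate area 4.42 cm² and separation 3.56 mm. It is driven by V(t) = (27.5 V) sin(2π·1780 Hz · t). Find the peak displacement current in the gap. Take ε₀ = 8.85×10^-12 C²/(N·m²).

C = ε₀A/d = (8.85×10^-12)(4.42×10^-4)/(3.56×10^-3) = 1.099×10^-12 F; ω = 2πf = 1.118×10^4 rad/s.
I_d = C dV/dt, so |I_d|_max = C V₀ ω = (1.099×10^-12)(27.5)(1.118×10^4) = 3.38×10^-7 A.

3.38×10^-7 A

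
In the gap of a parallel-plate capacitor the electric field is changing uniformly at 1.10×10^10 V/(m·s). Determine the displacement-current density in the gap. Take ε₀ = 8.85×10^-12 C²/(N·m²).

0.0974 A/m²

J_d = ε₀ dE/dt = (8.85×10^-12)(1.10×10^10) = 0.0974 A/m².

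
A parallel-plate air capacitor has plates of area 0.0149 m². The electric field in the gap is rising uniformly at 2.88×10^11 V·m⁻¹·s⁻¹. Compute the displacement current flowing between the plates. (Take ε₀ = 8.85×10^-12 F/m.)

0.0380 A

I_d = ε₀ A (dE/dt) = (8.85×10^-12)(0.0149 m²)(2.88×10^11) = 0.0380 A.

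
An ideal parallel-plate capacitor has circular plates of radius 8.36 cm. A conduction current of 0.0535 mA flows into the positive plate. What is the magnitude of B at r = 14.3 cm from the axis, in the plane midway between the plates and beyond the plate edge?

No conduction current crosses the gap, so I_d there equals the 5.35×10^-5 A in the leads.
With r > R the enclosed displacement current is the full I_d; B = μ₀ I_d / (2πr) = 7.48×10^-11 T.

7.48×10^-11 T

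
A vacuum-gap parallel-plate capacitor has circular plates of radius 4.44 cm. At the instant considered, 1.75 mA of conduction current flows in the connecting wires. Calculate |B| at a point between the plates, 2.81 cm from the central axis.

4.99×10^-9 T

By continuity the displacement current in the gap matches the conduction current: I_d = 1.75×10^-3 A.
For r < R the Ampère–Maxwell law gives B(2πr) = μ₀ I_d (r²/R²), so B = μ₀ I_d r/(2πR²) = (4π×10^-7)(1.75×10^-3)(0.0281)/(2π·0.0444²) = 4.99×10^-9 T.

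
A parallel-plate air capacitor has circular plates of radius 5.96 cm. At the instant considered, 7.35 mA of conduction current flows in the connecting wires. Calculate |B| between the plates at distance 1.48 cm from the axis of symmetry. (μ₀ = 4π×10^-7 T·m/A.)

By continuity the displacement current in the gap matches the conduction current: I_d = 7.35×10^-3 A.
For r < R the Ampère–Maxwell law gives B(2πr) = μ₀ I_d (r²/R²), so B = μ₀ I_d r/(2πR²) = (4π×10^-7)(7.35×10^-3)(0.0148)/(2π·0.0596²) = 6.12×10^-9 T.

6.12×10^-9 T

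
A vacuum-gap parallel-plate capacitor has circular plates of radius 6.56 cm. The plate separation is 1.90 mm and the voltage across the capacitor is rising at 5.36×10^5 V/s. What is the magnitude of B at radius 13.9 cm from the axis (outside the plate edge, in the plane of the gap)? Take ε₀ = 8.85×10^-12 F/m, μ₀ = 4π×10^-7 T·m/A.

4.86×10^-11 T

dE/dt = (dV/dt)/d = 2.821×10^8 V/(m·s); I_d = ε₀(πR²)(dE/dt) = (8.85×10^-12)(0.01352)(2.821×10^8) = 3.375×10^-5 A.
For r ≥ R the full I_d is enclosed: B = μ₀ I_d/(2πr) = (4π×10^-7)(3.375×10^-5)/(2π·0.139) = 4.86×10^-11 T.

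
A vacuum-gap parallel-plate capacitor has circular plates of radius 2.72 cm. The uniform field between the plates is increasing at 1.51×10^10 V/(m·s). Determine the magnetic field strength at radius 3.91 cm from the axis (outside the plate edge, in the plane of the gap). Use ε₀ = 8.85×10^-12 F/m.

Total displacement current: I_d = ε₀(πR²)(dE/dt) = (8.85×10^-12)(2.324×10^-3)(1.51×10^10) = 3.106×10^-4 A.
With r > R the enclosed displacement current is the full I_d; B = μ₀ I_d / (2πr) = 1.59×10^-9 T.

1.59×10^-9 T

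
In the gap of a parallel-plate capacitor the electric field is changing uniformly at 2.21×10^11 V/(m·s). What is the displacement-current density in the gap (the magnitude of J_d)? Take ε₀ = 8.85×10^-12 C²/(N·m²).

1.96 A/m²

The displacement-current density is ε₀ ∂E/∂t = (8.85×10^-12)(2.21×10^11) = 1.96 A/m².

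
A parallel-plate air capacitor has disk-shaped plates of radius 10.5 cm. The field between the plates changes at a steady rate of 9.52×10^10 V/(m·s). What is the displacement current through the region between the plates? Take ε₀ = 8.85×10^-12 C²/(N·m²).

I_d = ε₀ A (dE/dt) = (8.85×10^-12)(0.03464 m²)(9.52×10^10) = 0.0292 A.

0.0292 A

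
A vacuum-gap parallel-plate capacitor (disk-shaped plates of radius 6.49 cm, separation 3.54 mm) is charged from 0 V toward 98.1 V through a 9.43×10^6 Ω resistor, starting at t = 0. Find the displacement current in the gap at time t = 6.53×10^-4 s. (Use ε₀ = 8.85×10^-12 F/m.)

C = ε₀A/d = (8.85×10^-12)(0.01323)/(3.54×10^-3) = 3.307×10^-11 F and τ = RC = 3.119×10^-4 s. I_d in the gap equals the RC charging current.
I_d(t) = (V₀/R) e^(−t/τ) = 1.040×10^-5 · e^(−2.094) = 1.28×10^-6 A.

1.28×10^-6 A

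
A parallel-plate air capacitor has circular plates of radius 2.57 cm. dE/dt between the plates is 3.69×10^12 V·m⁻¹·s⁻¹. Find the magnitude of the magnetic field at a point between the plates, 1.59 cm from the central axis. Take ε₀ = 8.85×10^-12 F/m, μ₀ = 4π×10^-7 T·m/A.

Through the whole plate area (πR² = 2.075×10^-3 m²), I_d = ε₀ πR² dE/dt = 0.06776 A.
∮B·dl = μ₀ I_d,enc with I_d,enc = I_d r²/R² = 0.02594 A; so B = μ₀ I_d,enc/(2πr) = 3.26×10^-7 T.

3.26×10^-7 T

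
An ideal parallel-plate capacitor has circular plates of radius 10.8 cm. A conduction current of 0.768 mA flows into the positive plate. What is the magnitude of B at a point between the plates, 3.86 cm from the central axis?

No conduction current crosses the gap, so I_d there equals the 7.68×10^-4 A in the leads.
∮B·dl = μ₀ I_d,enc with I_d,enc = I_d r²/R² = 9.810×10^-5 A; so B = μ₀ I_d,enc/(2πr) = 5.08×10^-10 T.

5.08×10^-10 T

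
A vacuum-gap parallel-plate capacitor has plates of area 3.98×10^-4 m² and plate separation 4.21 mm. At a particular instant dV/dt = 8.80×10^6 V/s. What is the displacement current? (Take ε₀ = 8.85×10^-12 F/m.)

7.36×10^-6 A

C = ε₀A/d = (8.85×10^-12)(3.98×10^-4)/(4.21×10^-3) = 8.367×10^-13 F.
I_d = C dV/dt = (8.367×10^-13)(8.80×10^6) = 7.36×10^-6 A.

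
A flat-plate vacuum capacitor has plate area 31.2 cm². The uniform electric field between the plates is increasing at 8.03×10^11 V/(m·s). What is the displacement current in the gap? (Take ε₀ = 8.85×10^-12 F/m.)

I_d = ε₀ A (dE/dt) = (8.85×10^-12)(3.12×10^-3 m²)(8.03×10^11) = 0.0222 A.

0.0222 A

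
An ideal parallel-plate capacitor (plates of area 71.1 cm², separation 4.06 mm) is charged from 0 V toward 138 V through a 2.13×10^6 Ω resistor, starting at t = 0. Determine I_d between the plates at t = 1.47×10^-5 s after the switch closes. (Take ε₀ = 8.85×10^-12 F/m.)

C = ε₀A/d = (8.85×10^-12)(7.11×10^-3)/(4.06×10^-3) = 1.550×10^-11 F, so τ = RC = 3.302×10^-5 s.
The conduction current is I(t) = (V₀/R) e^(−t/τ), and the displacement current between the plates equals it.
t/τ = 0.4452; I_d = (138/2.13×10^6) · e^(−0.4452) = (6.479×10^-5)(0.6407) = 4.15×10^-5 A.

4.15×10^-5 A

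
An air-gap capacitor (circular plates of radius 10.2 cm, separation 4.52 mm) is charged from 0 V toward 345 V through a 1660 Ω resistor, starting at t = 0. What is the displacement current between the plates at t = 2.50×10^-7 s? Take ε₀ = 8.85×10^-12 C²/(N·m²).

0.0198 A

C = ε₀A/d = (8.85×10^-12)(0.03269)/(4.52×10^-3) = 6.401×10^-11 F, so τ = RC = 1.063×10^-7 s.
The conduction current is I(t) = (V₀/R) e^(−t/τ), and the displacement current between the plates equals it.
t/τ = 2.352; I_d = (345/1660) · e^(−2.352) = (0.2078)(0.09518) = 0.0198 A.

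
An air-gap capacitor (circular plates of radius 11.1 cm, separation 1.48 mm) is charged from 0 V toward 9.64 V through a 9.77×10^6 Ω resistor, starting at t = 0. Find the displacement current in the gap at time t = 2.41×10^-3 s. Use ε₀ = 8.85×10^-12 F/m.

C = ε₀A/d = (8.85×10^-12)(0.03871)/(1.48×10^-3) = 2.315×10^-10 F and τ = RC = 2.262×10^-3 s. I_d in the gap equals the RC charging current.
I_d(t) = (V₀/R) e^(−t/τ) = 9.867×10^-7 · e^(−1.065) = 3.40×10^-7 A.

3.40×10^-7 A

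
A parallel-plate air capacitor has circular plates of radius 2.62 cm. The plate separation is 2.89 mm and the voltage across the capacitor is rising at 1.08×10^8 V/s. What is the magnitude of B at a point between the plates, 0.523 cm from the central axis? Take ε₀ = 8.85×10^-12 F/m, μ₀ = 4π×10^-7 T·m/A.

With E = V/d, dE/dt = 3.737×10^10 V/(m·s) and πR² = 2.157×10^-3 m², giving I_d = ε₀ πR² dE/dt = 7.134×10^-4 A.
For r < R the Ampère–Maxwell law gives B(2πr) = μ₀ I_d (r²/R²), so B = μ₀ I_d r/(2πR²) = (4π×10^-7)(7.134×10^-4)(5.23×10^-3)/(2π·0.0262²) = 1.09×10^-9 T.

1.09×10^-9 T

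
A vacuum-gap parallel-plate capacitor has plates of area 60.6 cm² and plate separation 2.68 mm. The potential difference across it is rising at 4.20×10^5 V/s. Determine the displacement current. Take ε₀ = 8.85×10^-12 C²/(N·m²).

C = ε₀A/d = (8.85×10^-12)(6.06×10^-3)/(2.68×10^-3) = 2.001×10^-11 F.
I_d = C dV/dt = (2.001×10^-11)(4.20×10^5) = 8.40×10^-6 A.

8.40×10^-6 A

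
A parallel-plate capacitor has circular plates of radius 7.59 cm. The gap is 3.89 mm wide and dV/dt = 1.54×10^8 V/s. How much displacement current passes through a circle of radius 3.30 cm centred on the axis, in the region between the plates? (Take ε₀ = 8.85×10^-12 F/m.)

1.20×10^-3 A

I_d = C dV/dt with C = ε₀πR²/d = 4.118×10^-11 F, so I_d = (4.118×10^-11)(1.54×10^8) = 6.342×10^-3 A.
Since J_d is uniform, the enclosed fraction is (r/R)² = 0.1890, giving I_d,enc = 1.20×10^-3 A.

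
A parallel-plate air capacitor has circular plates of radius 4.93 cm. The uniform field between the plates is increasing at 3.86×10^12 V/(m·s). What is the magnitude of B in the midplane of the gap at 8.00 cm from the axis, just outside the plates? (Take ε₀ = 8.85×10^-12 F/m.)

6.52×10^-7 T

I_d = ε₀ dΦ_E/dt = ε₀ πR² (dE/dt) = (8.85×10^-12)(7.636×10^-3)(3.86×10^12) = 0.2609 A through the full plate area.
For r ≥ R the full I_d is enclosed: B = μ₀ I_d/(2πr) = (4π×10^-7)(0.2609)/(2π·0.0800) = 6.52×10^-7 T.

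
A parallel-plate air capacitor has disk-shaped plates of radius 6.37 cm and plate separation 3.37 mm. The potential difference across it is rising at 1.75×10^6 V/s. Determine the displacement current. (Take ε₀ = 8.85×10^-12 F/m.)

C = ε₀A/d = (8.85×10^-12)(0.01275)/(3.37×10^-3) = 3.348×10^-11 F.
I_d = C dV/dt = (3.348×10^-11)(1.75×10^6) = 5.86×10^-5 A.

5.86×10^-5 A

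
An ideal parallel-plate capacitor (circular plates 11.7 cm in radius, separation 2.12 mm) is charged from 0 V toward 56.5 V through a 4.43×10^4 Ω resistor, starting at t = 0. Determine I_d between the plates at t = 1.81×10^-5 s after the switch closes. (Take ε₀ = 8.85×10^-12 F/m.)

1.31×10^-4 A

With C = ε₀A/d = (8.85×10^-12)(0.04301)/(2.12×10^-3) = 1.795×10^-10 F, the time constant is τ = RC = 7.952×10^-6 s, so t/τ = 2.276 and e^(−t/τ) = 0.1027.
I_d = I_cond = (V₀/R) e^(−t/τ) = (1.275×10^-3)(0.1027) = 1.31×10^-4 A.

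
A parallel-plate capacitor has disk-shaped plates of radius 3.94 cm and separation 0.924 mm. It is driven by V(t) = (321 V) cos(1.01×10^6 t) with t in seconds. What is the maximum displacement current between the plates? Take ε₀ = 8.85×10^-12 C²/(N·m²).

(dE/dt)_max = V₀ω/d = 3.509×10^11 V/(m·s); ω = 1.01×10^6 rad/s.
I_d,max = ε₀ A (dE/dt)_max = (8.85×10^-12)(4.877×10^-3)(3.509×10^11) = 0.0151 A.

0.0151 A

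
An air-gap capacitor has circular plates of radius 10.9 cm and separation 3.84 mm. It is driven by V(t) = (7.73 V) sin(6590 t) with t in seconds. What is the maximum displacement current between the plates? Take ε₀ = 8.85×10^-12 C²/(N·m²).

4.38×10^-6 A

The displacement current equals the conduction current C dV/dt, which peaks at C V₀ ω.
With C = ε₀A/d = (8.85×10^-12)(0.03733)/(3.84×10^-3) = 8.603×10^-11 F and ω = 6590 rad/s, I_d,max = (8.603×10^-11)(7.73)(6590) = 4.38×10^-6 A.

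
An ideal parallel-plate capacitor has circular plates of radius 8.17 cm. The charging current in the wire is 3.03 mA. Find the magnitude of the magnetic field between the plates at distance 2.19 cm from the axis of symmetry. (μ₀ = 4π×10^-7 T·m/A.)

1.99×10^-9 T

No conduction current crosses the gap, so I_d there equals the 3.03×10^-3 A in the leads.
∮B·dl = μ₀ I_d,enc with I_d,enc = I_d r²/R² = 2.177×10^-4 A; so B = μ₀ I_d,enc/(2πr) = 1.99×10^-9 T.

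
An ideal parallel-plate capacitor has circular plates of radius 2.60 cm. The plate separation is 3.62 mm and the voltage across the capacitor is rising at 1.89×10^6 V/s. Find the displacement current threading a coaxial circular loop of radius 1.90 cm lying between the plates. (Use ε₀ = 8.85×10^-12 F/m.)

dE/dt = (dV/dt)/d = 5.221×10^8 V/(m·s); I_d = ε₀(πR²)(dE/dt) = (8.85×10^-12)(2.124×10^-3)(5.221×10^8) = 9.814×10^-6 A.
Through an area πr² the displacement current is I_d·(πr²/πR²) = I_d (r/R)² = 5.24×10^-6 A.

5.24×10^-6 A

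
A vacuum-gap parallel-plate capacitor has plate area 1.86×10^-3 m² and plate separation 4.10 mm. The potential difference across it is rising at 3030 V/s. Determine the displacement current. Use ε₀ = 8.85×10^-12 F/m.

1.22×10^-8 A

C = ε₀A/d = (8.85×10^-12)(1.86×10^-3)/(4.10×10^-3) = 4.015×10^-12 F.
I_d = C dV/dt = (4.015×10^-12)(3030) = 1.22×10^-8 A.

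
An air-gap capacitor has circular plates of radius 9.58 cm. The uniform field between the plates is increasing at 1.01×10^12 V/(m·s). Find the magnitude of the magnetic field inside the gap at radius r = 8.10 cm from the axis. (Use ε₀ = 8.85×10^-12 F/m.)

Total displacement current: I_d = ε₀(πR²)(dE/dt) = (8.85×10^-12)(0.02883)(1.01×10^12) = 0.2577 A.
An Ampèrian loop of radius r encloses a fraction (r/R)² of I_d. Then B·2πr = μ₀ I_d (r/R)², giving B = μ₀ I_d r/(2πR²) = 4.55×10^-7 T.

4.55×10^-7 T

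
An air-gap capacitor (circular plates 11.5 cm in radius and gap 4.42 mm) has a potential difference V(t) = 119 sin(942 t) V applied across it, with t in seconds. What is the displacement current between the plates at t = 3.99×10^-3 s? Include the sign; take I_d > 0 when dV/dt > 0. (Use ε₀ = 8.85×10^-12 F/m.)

-7.61×10^-6 A

dV/dt = (119)(942)·cos(3.75858) = -9.143×10^4 V/s.
I_d = C dV/dt with C = ε₀A/d = (8.85×10^-12)(0.04155)/(4.42×10^-3) = 8.319×10^-11 F, so I_d = (8.319×10^-11)(-9.143×10^4) = -7.61×10^-6 A.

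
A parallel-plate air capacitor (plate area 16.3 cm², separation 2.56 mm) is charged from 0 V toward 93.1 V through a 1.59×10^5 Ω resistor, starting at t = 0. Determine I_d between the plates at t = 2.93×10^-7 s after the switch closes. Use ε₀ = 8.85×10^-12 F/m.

4.22×10^-4 A

C = ε₀A/d = (8.85×10^-12)(1.63×10^-3)/(2.56×10^-3) = 5.635×10^-12 F, so τ = RC = 8.960×10^-7 s.
The conduction current is I(t) = (V₀/R) e^(−t/τ), and the displacement current between the plates equals it.
t/τ = 0.3270; I_d = (93.1/1.59×10^5) · e^(−0.3270) = (5.855×10^-4)(0.7211) = 4.22×10^-4 A.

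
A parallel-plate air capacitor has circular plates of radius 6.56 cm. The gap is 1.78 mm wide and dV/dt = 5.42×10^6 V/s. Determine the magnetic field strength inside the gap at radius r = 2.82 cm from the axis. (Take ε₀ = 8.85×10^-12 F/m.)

4.77×10^-10 T

I_d = C dV/dt with C = ε₀πR²/d = 6.722×10^-11 F, so I_d = (6.722×10^-11)(5.42×10^6) = 3.643×10^-4 A.
An Ampèrian loop of radius r encloses a fraction (r/R)² of I_d. Then B·2πr = μ₀ I_d (r/R)², giving B = μ₀ I_d r/(2πR²) = 4.77×10^-10 T.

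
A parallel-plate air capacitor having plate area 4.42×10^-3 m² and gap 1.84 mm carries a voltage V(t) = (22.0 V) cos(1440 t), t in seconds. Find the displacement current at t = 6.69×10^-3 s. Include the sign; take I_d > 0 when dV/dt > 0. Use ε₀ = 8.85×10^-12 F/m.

dV/dt = (22.0)(1440)·−sin(9.6336) = 6568 V/s.
I_d = C dV/dt with C = ε₀A/d = (8.85×10^-12)(4.42×10^-3)/(1.84×10^-3) = 2.126×10^-11 F, so I_d = (2.126×10^-11)(6568) = 1.40×10^-7 A.

1.40×10^-7 A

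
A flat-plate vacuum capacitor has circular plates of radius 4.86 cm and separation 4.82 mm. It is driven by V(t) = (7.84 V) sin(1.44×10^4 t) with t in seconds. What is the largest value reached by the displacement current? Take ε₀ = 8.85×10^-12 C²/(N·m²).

1.54×10^-6 A

The displacement current equals the conduction current C dV/dt, which peaks at C V₀ ω.
With C = ε₀A/d = (8.85×10^-12)(7.420×10^-3)/(4.82×10^-3) = 1.362×10^-11 F and ω = 1.44×10^4 rad/s, I_d,max = (1.362×10^-11)(7.84)(1.44×10^4) = 1.54×10^-6 A.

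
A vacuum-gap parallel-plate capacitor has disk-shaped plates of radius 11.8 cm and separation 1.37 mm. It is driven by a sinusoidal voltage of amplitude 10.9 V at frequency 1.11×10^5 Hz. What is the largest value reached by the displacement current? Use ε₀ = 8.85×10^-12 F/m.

C = ε₀A/d = (8.85×10^-12)(0.04374)/(1.37×10^-3) = 2.826×10^-10 F; ω = 2πf = 6.974×10^5 rad/s.
I_d = C dV/dt, so |I_d|_max = C V₀ ω = (2.826×10^-10)(10.9)(6.974×10^5) = 2.15×10^-3 A.

2.15×10^-3 A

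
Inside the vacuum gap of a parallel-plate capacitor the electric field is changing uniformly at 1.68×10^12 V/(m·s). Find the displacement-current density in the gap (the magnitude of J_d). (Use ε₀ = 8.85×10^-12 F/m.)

14.9 A/m²

The displacement-current density is ε₀ ∂E/∂t = (8.85×10^-12)(1.68×10^12) = 14.9 A/m².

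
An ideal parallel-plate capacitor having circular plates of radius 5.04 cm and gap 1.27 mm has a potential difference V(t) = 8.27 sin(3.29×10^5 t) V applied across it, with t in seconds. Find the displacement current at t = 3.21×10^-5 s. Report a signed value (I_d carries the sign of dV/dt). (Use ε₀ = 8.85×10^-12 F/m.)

-6.37×10^-5 A

C = ε₀A/d = (8.85×10^-12)(7.980×10^-3)/(1.27×10^-3) = 5.561×10^-11 F. dV/dt = V₀ω·cos(ωt); at ωt = 10.5609 rad this factor is -0.4211.
I_d = C dV/dt = (5.561×10^-11)(8.27)(3.29×10^5)(-0.4211) = -6.37×10^-5 A.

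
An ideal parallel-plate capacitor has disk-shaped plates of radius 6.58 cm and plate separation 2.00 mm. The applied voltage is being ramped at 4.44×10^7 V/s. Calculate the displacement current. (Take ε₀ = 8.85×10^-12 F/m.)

2.67×10^-3 A

C = ε₀A/d = (8.85×10^-12)(0.01360)/(2.00×10^-3) = 6.018×10^-11 F.
I_d = C dV/dt = (6.018×10^-11)(4.44×10^7) = 2.67×10^-3 A.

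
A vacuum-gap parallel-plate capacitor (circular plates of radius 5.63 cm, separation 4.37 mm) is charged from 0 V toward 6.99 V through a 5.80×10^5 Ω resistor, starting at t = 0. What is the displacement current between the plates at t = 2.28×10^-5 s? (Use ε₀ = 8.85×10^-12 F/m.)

C = ε₀A/d = (8.85×10^-12)(9.958×10^-3)/(4.37×10^-3) = 2.017×10^-11 F and τ = RC = 1.170×10^-5 s. I_d in the gap equals the RC charging current.
I_d(t) = (V₀/R) e^(−t/τ) = 1.205×10^-5 · e^(−1.949) = 1.72×10^-6 A.

1.72×10^-6 A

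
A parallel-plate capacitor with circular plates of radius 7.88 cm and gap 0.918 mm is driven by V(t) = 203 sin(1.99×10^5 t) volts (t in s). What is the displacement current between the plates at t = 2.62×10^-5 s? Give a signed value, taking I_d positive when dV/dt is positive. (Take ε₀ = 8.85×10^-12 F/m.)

C = ε₀A/d = (8.85×10^-12)(0.01951)/(9.18×10^-4) = 1.881×10^-10 F. dV/dt = V₀ω·cos(ωt); at ωt = 5.2138 rad this factor is 0.4807.
I_d = C dV/dt = (1.881×10^-10)(203)(1.99×10^5)(0.4807) = 3.65×10^-3 A.

3.65×10^-3 A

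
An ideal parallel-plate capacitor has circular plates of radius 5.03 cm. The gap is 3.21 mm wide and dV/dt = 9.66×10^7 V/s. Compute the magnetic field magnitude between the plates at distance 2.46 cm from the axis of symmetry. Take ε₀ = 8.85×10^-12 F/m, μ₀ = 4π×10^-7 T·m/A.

I_d = C dV/dt with C = ε₀πR²/d = 2.192×10^-11 F, so I_d = (2.192×10^-11)(9.66×10^7) = 2.117×10^-3 A.
An Ampèrian loop of radius r encloses a fraction (r/R)² of I_d. Then B·2πr = μ₀ I_d (r/R)², giving B = μ₀ I_d r/(2πR²) = 4.12×10^-9 T.

4.12×10^-9 T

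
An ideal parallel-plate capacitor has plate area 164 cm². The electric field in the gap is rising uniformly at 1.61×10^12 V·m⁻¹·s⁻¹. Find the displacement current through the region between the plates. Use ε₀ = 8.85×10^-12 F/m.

The displacement current is ε₀ times dΦ_E/dt = ε₀ A dE/dt = (8.85×10^-12)(0.0164)(1.61×10^12) = 0.234 A.

0.234 A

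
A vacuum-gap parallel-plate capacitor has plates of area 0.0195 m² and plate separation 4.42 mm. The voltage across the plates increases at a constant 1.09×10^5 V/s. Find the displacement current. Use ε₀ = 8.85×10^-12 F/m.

4.26×10^-6 A

The field between the plates is E = V/d, so dE/dt = (1.09×10^5)/(4.42×10^-3 m) = 2.466×10^7 V/(m·s).
I_d = ε₀ A (dE/dt) = (8.85×10^-12)(0.0195)(2.466×10^7) = 4.26×10^-6 A.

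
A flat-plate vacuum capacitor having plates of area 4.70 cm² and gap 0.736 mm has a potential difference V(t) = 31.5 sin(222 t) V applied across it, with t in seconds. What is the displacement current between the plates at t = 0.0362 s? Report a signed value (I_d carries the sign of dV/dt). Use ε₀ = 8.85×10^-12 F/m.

dE/dt = (V₀ω/d)·cos(ωt) with ωt = 8.0364 rad: (31.5)(222)(-0.1814)/(7.36×10^-4) = -1.724×10^6 V/(m·s).
I_d = ε₀ A dE/dt = (8.85×10^-12)(4.70×10^-4)(-1.724×10^6) = -7.17×10^-9 A.

-7.17×10^-9 A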